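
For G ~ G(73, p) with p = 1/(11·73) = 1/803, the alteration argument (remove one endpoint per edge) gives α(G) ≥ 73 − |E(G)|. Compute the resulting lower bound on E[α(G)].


E[|E(G)|] = C(73, 2)·p = 2628 · (1/803) = 36/11.
E[α(G)] ≥ n − E[|E(G)|] = 73 − 36/11 = 767/11.
Numerically: ≈ 69.7273.
(This is only a lower bound; the true E[α(G)] may be larger.)

E[α(G)] ≥ 767/11 ≈ 69.7273.


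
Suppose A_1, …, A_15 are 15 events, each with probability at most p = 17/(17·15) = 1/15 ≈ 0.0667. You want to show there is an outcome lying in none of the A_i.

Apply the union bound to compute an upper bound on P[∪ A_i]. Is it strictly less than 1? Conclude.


Union bound: P[∪_{i=1}^{15} A_i] ≤ Σ_i P[A_i] ≤ 15·p = 15·(1/15) = 1.
Numerically: 1 ≈ 1.0000.
Is 1 < 1? NO.
Since the bound 1 is ≥ 1, the union bound is uninformative here; it does NOT by itself certify existence.

15·p = 1 ≈ 1.0000; existence NOT certified by the union bound.


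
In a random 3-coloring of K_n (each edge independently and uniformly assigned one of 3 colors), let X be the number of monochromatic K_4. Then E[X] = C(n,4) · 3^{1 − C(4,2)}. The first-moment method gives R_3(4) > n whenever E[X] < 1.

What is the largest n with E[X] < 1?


We need C(n, 4) · 3^{1 − 6} < 1, i.e. C(n, 4) < 3^{6 − 1} = 243.
Check values of n near the boundary:
  n = 5: C(5, 4) = 5; 5 < 243? YES
  n = 6: C(6, 4) = 15; 15 < 243? YES
  n = 7: C(7, 4) = 35; 35 < 243? YES
  n = 8: C(8, 4) = 70; 70 < 243? YES
  n = 9: C(9, 4) = 126; 126 < 243? YES
  n = 10: C(10, 4) = 210; 210 < 243? YES
  n = 11: C(11, 4) = 330; 330 < 243? NO
  n = 12: C(12, 4) = 495; 495 < 243? NO
  n = 13: C(13, 4) = 715; 715 < 243? NO
The largest n with C(n, 4) < 243 is n = 10 (where E[X] = 70/81 ≈ 0.864). Hence R_3(4) > 10, i.e. R_3(4) ≥ 11.

Largest n = 10; hence R_3(4) > 10.


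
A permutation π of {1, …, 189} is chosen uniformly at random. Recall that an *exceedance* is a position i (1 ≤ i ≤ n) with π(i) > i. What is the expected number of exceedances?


Write X = Σ_{i=1}^{189} X_i, where X_i = 1_{π(i) > i}.
For each fixed i, π(i) is uniform over {1, …, 189} (marginal of a uniform permutation), so P[π(i) > i] = (n − i)/n. Summing: Σ_{i=1}^{189} (n − i)/n = (0 + 1 + … + 188)/189 = 189(189 − 1)/(2·189) = (189 − 1)/2.
Hence E[X] = Σ_{i=1}^{189} (189 − i)/189 = 94 ≈ 94.0000.

E[X] = 94 = 94.0000.


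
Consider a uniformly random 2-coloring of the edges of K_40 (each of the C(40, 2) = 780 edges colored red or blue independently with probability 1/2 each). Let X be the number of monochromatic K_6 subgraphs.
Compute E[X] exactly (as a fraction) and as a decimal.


Let X = Σ_S X_S over the C(40, 6) = 3838380 subsets S of size 6, where X_S = 1 if the K_6 on S is monochromatic.
For a fixed S, the K_6 on S has C(6, 2) = 15 edges. P[all 15 edges red] = (1/2)^15, and likewise for blue, so P[monochromatic] = 2·(1/2)^15 = 2^{1 − 15} = 1/16384.
Summing: E[X] = C(40, 6) · 2^{1 − 15} = 3838380 · 1/16384 = 959595/4096.
Numerically: E[X] ≈ 234.276.

E[X] = C(40,6)·2^(1−C(6,2)) = 959595/4096 ≈ 234.276.


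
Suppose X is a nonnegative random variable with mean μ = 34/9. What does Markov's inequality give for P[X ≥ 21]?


μ = E[X] = 34/9, a = 21.
Markov: P[X ≥ 21] ≤ μ/a = (34/9)/21 = 34/189.
Numerically: ≈ 0.17989.
(Since a = 21 > μ = 3.77778, the bound 34/189 is < 1 and informative.)

P[X ≥ 21] ≤ 34/189 ≈ 0.17989.


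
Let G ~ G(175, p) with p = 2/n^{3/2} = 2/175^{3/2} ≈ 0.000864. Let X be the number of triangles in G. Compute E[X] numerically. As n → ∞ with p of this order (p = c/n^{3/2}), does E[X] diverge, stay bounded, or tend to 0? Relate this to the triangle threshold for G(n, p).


Number of potential triangles: C(175, 3) = 877975.
Each occurs with probability p³ ≈ (0.000864)³ ≈ 6.44791e-10.
By linearity: E[X] = C(175, 3)·p³ ≈ 877975 · 6.44791e-10 ≈ 0.001.
Since α = 3/2 > 1, p = c/n^{3/2} = o(1/n) is below the triangle threshold p ~ 1/n. Asymptotically E[X] ~ (c³/6)·n^{3(1−α)} = (2³/6)·n^{-1.5} → 0, so by Markov's inequality G has no triangles w.h.p.

E[X] ≈ 0.001; in regime p = Θ(1/n^{3/2}) E[X] tends to 0 (below the triangle threshold p ~ 1/n).


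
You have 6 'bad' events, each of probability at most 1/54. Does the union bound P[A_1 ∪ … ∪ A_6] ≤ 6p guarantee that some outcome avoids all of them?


Union bound: P[∪_{i=1}^{6} A_i] ≤ Σ_i P[A_i] ≤ 6·p = 6·(1/54) = 1/9.
Numerically: 1/9 ≈ 0.11111.
Is 1/9 < 1? YES.
Since P[∪ A_i] ≤ 1/9 < 1, the complement has P[∩ A_i^c] ≥ 1 − 1/9 = 8/9 > 0, so some outcome avoids every A_i.

6·p = 1/9 ≈ 0.11111; existence CERTIFIED by the union bound.


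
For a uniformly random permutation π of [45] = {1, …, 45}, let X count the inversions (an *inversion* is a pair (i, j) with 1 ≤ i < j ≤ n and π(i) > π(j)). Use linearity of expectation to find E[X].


Write X = Σ X_I over the C(45, 2) = 990 pairs i < j, with X_I the indicator of one inversion.
There are 990 indicators.
For each fixed pair i < j, the values π(i) and π(j) are two distinct elements of {1, …, 45} in uniformly random order; by symmetry P[π(i) > π(j)] = 1/2.
By linearity: E[X] = 990 · (1/2) = C(45, 2) · (1/2) = 990/2 = 495 ≈ 495.00000.

E[X] = 495 = 495.00000.


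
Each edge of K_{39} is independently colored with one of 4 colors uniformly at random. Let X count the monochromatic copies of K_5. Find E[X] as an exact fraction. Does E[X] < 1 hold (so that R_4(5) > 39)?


E[X] = C(39, 5) · 4^{1 − 10} = 575757 · 4^{−9} = 575757/262144.
As a reduced fraction: E[X] = 575757/262144 ≈ 2.196.
Is E[X] < 1? NO.
Since E[X] ≥ 1, the first-moment bound is inconclusive at n = 39; it does NOT by itself certify R_4(5) > 39.

E[X] = 575757/262144 ≈ 2.196; E[X] ≥ 1; first-moment method inconclusive here.


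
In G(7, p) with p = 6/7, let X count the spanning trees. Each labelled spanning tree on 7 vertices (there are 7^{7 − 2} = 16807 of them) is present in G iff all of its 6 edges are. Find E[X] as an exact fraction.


K_7 has 7^{7 − 2} = 16807 labelled spanning trees.
For each such spanning tree H, let X_H = 1 if all 6 edges of H are present in G. Then P[X_H = 1] = p^{6} = (6/7)^{6} = 46656/117649.
By linearity of expectation: E[X] = Σ_H E[X_H] = 16807 · p^{6} = 16807 · 46656/117649 = 46656/7.
Numerically: E[X] ≈ 6665.1.

E[X] = 16807 · (6/7)^{6} = 46656/7 ≈ 6665.1.


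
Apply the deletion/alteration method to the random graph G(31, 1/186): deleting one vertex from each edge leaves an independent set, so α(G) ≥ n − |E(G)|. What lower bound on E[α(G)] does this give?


E[|E(G)|] = C(31, 2)·p = 465 · (1/186) = 5/2.
E[α(G)] ≥ n − E[|E(G)|] = 31 − 5/2 = 57/2.
Numerically: ≈ 28.500000.
(This is only a lower bound; the true E[α(G)] may be larger.)

E[α(G)] ≥ 57/2 ≈ 28.500000.


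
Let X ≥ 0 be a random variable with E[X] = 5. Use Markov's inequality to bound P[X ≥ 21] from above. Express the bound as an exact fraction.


μ = E[X] = 5, a = 21.
Markov: P[X ≥ 21] ≤ μ/a = (5)/21 = 5/21.
Numerically: ≈ 0.2381.
(Since a = 21 > μ = 5.0000, the bound 5/21 is < 1 and informative.)

P[X ≥ 21] ≤ 5/21 ≈ 0.2381.


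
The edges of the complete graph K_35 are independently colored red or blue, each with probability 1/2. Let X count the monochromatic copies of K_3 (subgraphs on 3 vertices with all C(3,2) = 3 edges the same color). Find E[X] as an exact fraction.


Let X = Σ_S X_S over the C(35, 3) = 6545 subsets S of size 3, where X_S = 1 if the K_3 on S is monochromatic.
For a fixed S, the K_3 on S has C(3, 2) = 3 edges. P[all 3 edges red] = (1/2)^3, and likewise for blue, so P[monochromatic] = 2·(1/2)^3 = 2^{1 − 3} = 1/4.
By linearity of expectation: E[X] = C(35, 3) · 2^{1 − 3} = 6545 · 1/4 = 6545/4.
Numerically: E[X] ≈ 1636.25000.

E[X] = C(35,3)·2^(1−C(3,2)) = 6545/4 ≈ 1636.25000.


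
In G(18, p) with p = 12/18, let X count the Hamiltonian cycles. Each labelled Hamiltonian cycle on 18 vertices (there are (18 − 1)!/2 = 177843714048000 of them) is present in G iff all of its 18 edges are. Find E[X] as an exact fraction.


K_18 has (18 − 1)!/2 = 177843714048000 labelled Hamiltonian cycles.
For each such Hamiltonian cycle H, let X_H = 1 if all 18 edges of H are present in G. Then P[X_H = 1] = p^{18} = (2/3)^{18} = 262144/387420489.
By linearity: E[X] = Σ_H E[X_H] = 177843714048000 · p^{18} = 177843714048000 · 262144/387420489 = 63951526166528000/531441.
Numerically: E[X] ≈ 1.2e+11.

E[X] = 177843714048000 · (2/3)^{18} = 63951526166528000/531441 ≈ 1.2e+11.


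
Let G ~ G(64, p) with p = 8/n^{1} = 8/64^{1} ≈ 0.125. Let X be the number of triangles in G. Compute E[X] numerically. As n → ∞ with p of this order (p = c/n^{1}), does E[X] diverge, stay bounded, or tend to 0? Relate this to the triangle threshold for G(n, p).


Number of potential triangles: C(64, 3) = 41664.
Each occurs with probability p³ ≈ (0.125)³ ≈ 1.95312500e-03.
By linearity: E[X] = C(64, 3)·p³ ≈ 41664 · 1.95312500e-03 ≈ 81.375000.
Here α = 1, so p = 8/n is exactly at the triangle threshold p ~ 1/n. Asymptotically E[X] → c³/6 = 8³/6 = 256/3 ≈ 85.333333, a bounded constant. In this regime the triangle count is asymptotically Poisson(c³/6).

E[X] ≈ 81.375000; in regime p = Θ(1/n^{1}) E[X] stays bounded (at the triangle threshold p ~ 1/n).


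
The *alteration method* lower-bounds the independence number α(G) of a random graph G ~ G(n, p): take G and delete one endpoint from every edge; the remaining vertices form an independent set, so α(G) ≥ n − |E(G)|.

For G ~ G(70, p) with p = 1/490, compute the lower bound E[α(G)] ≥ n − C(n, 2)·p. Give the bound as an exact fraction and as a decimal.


E[|E(G)|] = C(70, 2)·p = 2415 · (1/490) = 69/14.
E[α(G)] ≥ n − E[|E(G)|] = 70 − 69/14 = 911/14.
Numerically: ≈ 65.0714.
(This is only a lower bound; the true E[α(G)] may be larger.)

E[α(G)] ≥ 911/14 ≈ 65.0714.


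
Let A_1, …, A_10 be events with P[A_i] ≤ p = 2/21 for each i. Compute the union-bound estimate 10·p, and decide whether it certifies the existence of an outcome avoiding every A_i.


Union bound: P[∪_{i=1}^{10} A_i] ≤ Σ_i P[A_i] ≤ 10·p = 10·(2/21) = 20/21.
Numerically: 20/21 ≈ 0.9523810.
Is 20/21 < 1? YES.
Since P[∪ A_i] ≤ 20/21 < 1, the complement has P[∩ A_i^c] ≥ 1 − 20/21 = 1/21 > 0, so some outcome avoids every A_i.

10·p = 20/21 ≈ 0.9523810; existence CERTIFIED by the union bound.


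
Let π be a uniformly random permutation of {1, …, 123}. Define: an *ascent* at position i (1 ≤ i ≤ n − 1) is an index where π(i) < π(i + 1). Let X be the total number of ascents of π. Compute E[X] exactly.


Write X = Σ X_I over i = 1, …, 122, with X_I the indicator of one ascent.
There are 122 indicators.
For each fixed i, the pair (π(i), π(i+1)) is a uniformly random ordered pair of distinct values from {1, …, 123}; by symmetry P[π(i) < π(i+1)] = 1/2.
By linearity: E[X] = 122 · (1/2) = (123 − 1) · (1/2) = 61 ≈ 61.00000.

E[X] = 61 = 61.00000.


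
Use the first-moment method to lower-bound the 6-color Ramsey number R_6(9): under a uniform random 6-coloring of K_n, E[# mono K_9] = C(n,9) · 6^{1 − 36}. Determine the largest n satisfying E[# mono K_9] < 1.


We need C(n, 9) · 6^{1 − 36} < 1, i.e. C(n, 9) < 6^{36 − 1} = 1719070799748422591028658176.
Check values of n near the boundary:
  n = 4402: C(4402, 9) = 1696419745356657449393393700; 1696419745356657449393393700 < 1719070799748422591028658176? YES
  n = 4403: C(4403, 9) = 1699894433046281918452233150; 1699894433046281918452233150 < 1719070799748422591028658176? YES
  n = 4404: C(4404, 9) = 1703375445537161676647015880; 1703375445537161676647015880 < 1719070799748422591028658176? YES
  n = 4405: C(4405, 9) = 1706862792900636302463627150; 1706862792900636302463627150 < 1719070799748422591028658176? YES
  n = 4406: C(4406, 9) = 1710356485221788389505285700; 1710356485221788389505285700 < 1719070799748422591028658176? YES
  n = 4407: C(4407, 9) = 1713856532599459170657070050; 1713856532599459170657070050 < 1719070799748422591028658176? YES
  n = 4408: C(4408, 9) = 1717362945146264156457459600; 1717362945146264156457459600 < 1719070799748422591028658176? YES
  n = 4409: C(4409, 9) = 1720875732988608787686577131; 1720875732988608787686577131 < 1719070799748422591028658176? NO
  n = 4410: C(4410, 9) = 1724394906266704102180823710; 1724394906266704102180823710 < 1719070799748422591028658176? NO
  n = 4411: C(4411, 9) = 1727920475134582415883601405; 1727920475134582415883601405 < 1719070799748422591028658176? NO
The largest n with C(n, 9) < 1719070799748422591028658176 is n = 4408 (where E[X] = 35778394690547169926197075/35813974994758803979763712 ≈ 0.999). Hence R_6(9) > 4408, i.e. R_6(9) ≥ 4409.

Largest n = 4408; hence R_6(9) > 4408.


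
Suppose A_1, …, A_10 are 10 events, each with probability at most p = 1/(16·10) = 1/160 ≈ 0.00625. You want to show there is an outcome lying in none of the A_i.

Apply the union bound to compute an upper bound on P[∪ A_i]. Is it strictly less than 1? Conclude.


Union bound: P[∪_{i=1}^{10} A_i] ≤ Σ_i P[A_i] ≤ 10·p = 10·(1/160) = 1/16.
Numerically: 1/16 ≈ 0.06250.
Is 1/16 < 1? YES.
Since P[∪ A_i] ≤ 1/16 < 1, the complement has P[∩ A_i^c] ≥ 1 − 1/16 = 15/16 > 0, so some outcome avoids every A_i.

10·p = 1/16 ≈ 0.06250; existence CERTIFIED by the union bound.


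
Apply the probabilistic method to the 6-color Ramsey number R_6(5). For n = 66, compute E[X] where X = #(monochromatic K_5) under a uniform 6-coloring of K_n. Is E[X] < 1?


E[X] = C(66, 5) · 6^{1 − 10} = 8936928 · 6^{−9} = 8936928/10077696.
As a reduced fraction: E[X] = 31031/34992 ≈ 0.8868.
Is E[X] < 1? YES.
Since E[X] < 1, there exists a 6-coloring of K_{66} with no monochromatic K_5; hence R_6(5) > 66.

E[X] = 31031/34992 ≈ 0.8868; E[X] < 1, so R_6(5) > 66.


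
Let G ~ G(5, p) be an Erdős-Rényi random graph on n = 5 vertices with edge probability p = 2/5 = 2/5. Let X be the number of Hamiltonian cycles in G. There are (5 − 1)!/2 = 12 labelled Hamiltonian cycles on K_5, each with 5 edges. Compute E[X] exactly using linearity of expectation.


K_5 has (5 − 1)!/2 = 12 labelled Hamiltonian cycles.
For each such Hamiltonian cycle H, let X_H = 1 if all 5 edges of H are present in G. Then P[X_H = 1] = p^{5} = (2/5)^{5} = 32/3125.
By linearity of expectation: E[X] = Σ_H E[X_H] = 12 · p^{5} = 12 · 32/3125 = 384/3125.
Numerically: E[X] ≈ 0.1229.

E[X] = 12 · (2/5)^{5} = 384/3125 ≈ 0.1229.


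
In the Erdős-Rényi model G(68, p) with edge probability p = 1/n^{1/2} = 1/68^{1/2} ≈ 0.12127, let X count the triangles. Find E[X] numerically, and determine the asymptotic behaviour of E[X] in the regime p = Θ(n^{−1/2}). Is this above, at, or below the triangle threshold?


Number of potential triangles: C(68, 3) = 50116.
Each occurs with probability p³ ≈ (0.12127)³ ≈ 1.7833502e-03.
By linearity: E[X] = C(68, 3)·p³ ≈ 50116 · 1.7833502e-03 ≈ 89.37438.
Since α = 1/2 < 1, p = c/n^{1/2} ≫ 1/n is above the triangle threshold p ~ 1/n. Asymptotically E[X] ~ (c³/6)·n^{3(1−α)} = (1³/6)·n^{1.5} → ∞; triangles are abundant w.h.p.

E[X] ≈ 89.37438; in regime p = Θ(1/n^{1/2}) E[X] diverges (above the triangle threshold p ~ 1/n).


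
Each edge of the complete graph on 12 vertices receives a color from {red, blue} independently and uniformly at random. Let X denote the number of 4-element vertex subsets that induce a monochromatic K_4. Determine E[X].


Let X = Σ_S X_S over the C(12, 4) = 495 subsets S of size 4, where X_S = 1 if the K_4 on S is monochromatic.
For a fixed S, the K_4 on S has C(4, 2) = 6 edges. P[all 6 edges red] = (1/2)^6, and likewise for blue, so P[monochromatic] = 2·(1/2)^6 = 2^{1 − 6} = 1/32.
By linearity: E[X] = C(12, 4) · 2^{1 − 6} = 495 · 1/32 = 495/32.
Numerically: E[X] ≈ 15.468750.

E[X] = C(12,4)·2^(1−C(4,2)) = 495/32 ≈ 15.468750.


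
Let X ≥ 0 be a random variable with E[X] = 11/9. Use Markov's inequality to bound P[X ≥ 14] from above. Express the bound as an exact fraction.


μ = E[X] = 11/9, a = 14.
Markov: P[X ≥ 14] ≤ μ/a = (11/9)/14 = 11/126.
Numerically: ≈ 0.087302.
(Since a = 14 > μ = 1.222222, the bound 11/126 is < 1 and informative.)

P[X ≥ 14] ≤ 11/126 ≈ 0.087302.


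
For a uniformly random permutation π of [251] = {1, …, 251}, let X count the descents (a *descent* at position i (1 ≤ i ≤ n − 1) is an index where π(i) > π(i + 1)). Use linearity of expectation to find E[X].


Write X = Σ X_I over i = 1, …, 250, with X_I the indicator of one descent.
There are 250 indicators.
For each fixed i, the pair (π(i), π(i+1)) is a uniformly random ordered pair of distinct values from {1, …, 251}; by symmetry P[π(i) > π(i+1)] = 1/2.
By linearity: E[X] = 250 · (1/2) = (251 − 1) · (1/2) = 125 ≈ 125.000.

E[X] = 125 = 125.000.


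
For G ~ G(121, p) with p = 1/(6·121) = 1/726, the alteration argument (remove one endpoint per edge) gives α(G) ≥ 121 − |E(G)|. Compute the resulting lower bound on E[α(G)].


E[|E(G)|] = C(121, 2)·p = 7260 · (1/726) = 10.
E[α(G)] ≥ n − E[|E(G)|] = 121 − 10 = 111.
Numerically: ≈ 111.00000.
(This is only a lower bound; the true E[α(G)] may be larger.)

E[α(G)] ≥ 111 ≈ 111.00000.


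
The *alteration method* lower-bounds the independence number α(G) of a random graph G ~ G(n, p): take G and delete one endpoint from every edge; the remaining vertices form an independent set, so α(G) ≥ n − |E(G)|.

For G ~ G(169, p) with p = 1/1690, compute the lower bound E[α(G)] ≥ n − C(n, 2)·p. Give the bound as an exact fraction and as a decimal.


E[|E(G)|] = C(169, 2)·p = 14196 · (1/1690) = 42/5.
E[α(G)] ≥ n − E[|E(G)|] = 169 − 42/5 = 803/5.
Numerically: ≈ 160.60000.
(This is only a lower bound; the true E[α(G)] may be larger.)

E[α(G)] ≥ 803/5 ≈ 160.60000.


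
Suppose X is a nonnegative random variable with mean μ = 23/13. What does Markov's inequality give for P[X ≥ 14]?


μ = E[X] = 23/13, a = 14.
Markov: P[X ≥ 14] ≤ μ/a = (23/13)/14 = 23/182.
Numerically: ≈ 0.126374.
(Since a = 14 > μ = 1.769231, the bound 23/182 is < 1 and informative.)

P[X ≥ 14] ≤ 23/182 ≈ 0.126374.


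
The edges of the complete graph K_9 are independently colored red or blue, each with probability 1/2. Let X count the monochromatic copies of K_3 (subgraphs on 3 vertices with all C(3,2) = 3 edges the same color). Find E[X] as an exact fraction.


Let X = Σ_S X_S over the C(9, 3) = 84 subsets S of size 3, where X_S = 1 if the K_3 on S is monochromatic.
For a fixed S, the K_3 on S has C(3, 2) = 3 edges. P[all 3 edges red] = (1/2)^3, and likewise for blue, so P[monochromatic] = 2·(1/2)^3 = 2^{1 − 3} = 1/4.
By linearity of expectation: E[X] = C(9, 3) · 2^{1 − 3} = 84 · 1/4 = 21.
Numerically: E[X] ≈ 21.0000.

E[X] = C(9,3)·2^(1−C(3,2)) = 21 ≈ 21.0000.


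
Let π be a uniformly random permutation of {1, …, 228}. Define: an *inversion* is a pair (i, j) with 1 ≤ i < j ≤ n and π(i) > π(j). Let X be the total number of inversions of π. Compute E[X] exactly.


Write X = Σ X_I over the C(228, 2) = 25878 pairs i < j, with X_I the indicator of one inversion.
There are 25878 indicators.
For each fixed pair i < j, the values π(i) and π(j) are two distinct elements of {1, …, 228} in uniformly random order; by symmetry P[π(i) > π(j)] = 1/2.
By linearity: E[X] = 25878 · (1/2) = C(228, 2) · (1/2) = 25878/2 = 12939 ≈ 12939.0000.

E[X] = 12939 = 12939.0000.


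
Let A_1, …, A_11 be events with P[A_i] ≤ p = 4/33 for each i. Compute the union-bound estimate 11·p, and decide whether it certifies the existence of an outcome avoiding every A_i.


Union bound: P[∪_{i=1}^{11} A_i] ≤ Σ_i P[A_i] ≤ 11·p = 11·(4/33) = 4/3.
Numerically: 4/3 ≈ 1.3333333.
Is 4/3 < 1? NO.
Since the bound 4/3 is ≥ 1, the union bound is uninformative here; it does NOT by itself certify existence.

11·p = 4/3 ≈ 1.3333333; existence NOT certified by the union bound.


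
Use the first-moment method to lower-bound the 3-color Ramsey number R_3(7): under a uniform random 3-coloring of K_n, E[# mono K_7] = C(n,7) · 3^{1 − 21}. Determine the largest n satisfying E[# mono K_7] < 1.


We need C(n, 7) · 3^{1 − 21} < 1, i.e. C(n, 7) < 3^{21 − 1} = 3486784401.
Check values of n near the boundary:
  n = 80: C(80, 7) = 3176716400; 3176716400 < 3486784401? YES
  n = 81: C(81, 7) = 3477216600; 3477216600 < 3486784401? YES
  n = 82: C(82, 7) = 3801756816; 3801756816 < 3486784401? NO
  n = 83: C(83, 7) = 4151918628; 4151918628 < 3486784401? NO
  n = 84: C(84, 7) = 4529365776; 4529365776 < 3486784401? NO
The largest n with C(n, 7) < 3486784401 is n = 81 (where E[X] = 42928600/43046721 ≈ 0.997256). Hence R_3(7) > 81, i.e. R_3(7) ≥ 82.

Largest n = 81; hence R_3(7) > 81.


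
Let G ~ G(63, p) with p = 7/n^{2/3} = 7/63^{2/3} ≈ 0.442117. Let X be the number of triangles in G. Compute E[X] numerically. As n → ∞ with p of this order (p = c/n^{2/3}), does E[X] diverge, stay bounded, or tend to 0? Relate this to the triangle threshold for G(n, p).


Number of potential triangles: C(63, 3) = 39711.
Each occurs with probability p³ ≈ (0.442117)³ ≈ 8.64197531e-02.
By linearity: E[X] = C(63, 3)·p³ ≈ 39711 · 8.64197531e-02 ≈ 3431.814815.
Since α = 2/3 < 1, p = c/n^{2/3} ≫ 1/n is above the triangle threshold p ~ 1/n. Asymptotically E[X] ~ (c³/6)·n^{3(1−α)} = (7³/6)·n^{1} → ∞; triangles are abundant w.h.p.

E[X] ≈ 3431.814815; in regime p = Θ(1/n^{2/3}) E[X] diverges (above the triangle threshold p ~ 1/n).


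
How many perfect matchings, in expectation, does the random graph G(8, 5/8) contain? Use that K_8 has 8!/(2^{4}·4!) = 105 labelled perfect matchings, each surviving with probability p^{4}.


K_8 has 8!/(2^{4}·4!) = 105 labelled perfect matchings.
For each such perfect matching H, let X_H = 1 if all 4 edges of H are present in G. Then P[X_H = 1] = p^{4} = (5/8)^{4} = 625/4096.
By linearity of expectation: E[X] = Σ_H E[X_H] = 105 · p^{4} = 105 · 625/4096 = 65625/4096.
Numerically: E[X] ≈ 16.0217.

E[X] = 105 · (5/8)^{4} = 65625/4096 ≈ 16.0217.


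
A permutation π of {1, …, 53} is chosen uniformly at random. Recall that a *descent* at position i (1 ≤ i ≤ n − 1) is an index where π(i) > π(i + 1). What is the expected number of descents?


Write X = Σ X_I over i = 1, …, 52, with X_I the indicator of one descent.
There are 52 indicators.
For each fixed i, the pair (π(i), π(i+1)) is a uniformly random ordered pair of distinct values from {1, …, 53}; by symmetry P[π(i) > π(i+1)] = 1/2.
By linearity: E[X] = 52 · (1/2) = (53 − 1) · (1/2) = 26 ≈ 26.000000.

E[X] = 26 = 26.000000.


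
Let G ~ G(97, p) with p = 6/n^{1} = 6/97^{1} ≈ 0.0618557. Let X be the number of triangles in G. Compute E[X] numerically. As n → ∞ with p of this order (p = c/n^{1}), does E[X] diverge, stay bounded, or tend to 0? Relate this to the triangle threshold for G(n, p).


Number of potential triangles: C(97, 3) = 147440.
Each occurs with probability p³ ≈ (0.0618557)³ ≈ 2.36667459e-04.
By linearity: E[X] = C(97, 3)·p³ ≈ 147440 · 2.36667459e-04 ≈ 34.894250.
Here α = 1, so p = 6/n is exactly at the triangle threshold p ~ 1/n. Asymptotically E[X] → c³/6 = 6³/6 = 36 ≈ 36.000000, a bounded constant. In this regime the triangle count is asymptotically Poisson(c³/6).

E[X] ≈ 34.894250; in regime p = Θ(1/n^{1}) E[X] stays bounded (at the triangle threshold p ~ 1/n).


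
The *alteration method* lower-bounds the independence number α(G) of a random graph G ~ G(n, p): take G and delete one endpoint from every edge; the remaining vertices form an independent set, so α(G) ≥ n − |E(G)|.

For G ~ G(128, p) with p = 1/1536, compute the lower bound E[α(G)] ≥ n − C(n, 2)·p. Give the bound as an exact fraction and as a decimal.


E[|E(G)|] = C(128, 2)·p = 8128 · (1/1536) = 127/24.
E[α(G)] ≥ n − E[|E(G)|] = 128 − 127/24 = 2945/24.
Numerically: ≈ 122.7083.
(This is only a lower bound; the true E[α(G)] may be larger.)

E[α(G)] ≥ 2945/24 ≈ 122.7083.


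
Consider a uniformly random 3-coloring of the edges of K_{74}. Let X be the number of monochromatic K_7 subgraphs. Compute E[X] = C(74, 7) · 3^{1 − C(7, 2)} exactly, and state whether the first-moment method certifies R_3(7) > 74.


E[X] = C(74, 7) · 3^{1 − 21} = 1799579064 · 3^{−20} = 1799579064/3486784401.
As a reduced fraction: E[X] = 599859688/1162261467 ≈ 0.5161142.
Is E[X] < 1? YES.
Since E[X] < 1, there exists a 3-coloring of K_{74} with no monochromatic K_7; hence R_3(7) > 74.

E[X] = 599859688/1162261467 ≈ 0.5161142; E[X] < 1, so R_3(7) > 74.


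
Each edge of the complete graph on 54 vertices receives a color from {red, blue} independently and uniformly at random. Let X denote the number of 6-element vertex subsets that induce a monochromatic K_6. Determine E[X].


Let X = Σ_S X_S over the C(54, 6) = 25827165 subsets S of size 6, where X_S = 1 if the K_6 on S is monochromatic.
For a fixed S, the K_6 on S has C(6, 2) = 15 edges. P[all 15 edges red] = (1/2)^15, and likewise for blue, so P[monochromatic] = 2·(1/2)^15 = 2^{1 − 15} = 1/16384.
Summing: E[X] = C(54, 6) · 2^{1 − 15} = 25827165 · 1/16384 = 25827165/16384.
Numerically: E[X] ≈ 1576.3651.

E[X] = C(54,6)·2^(1−C(6,2)) = 25827165/16384 ≈ 1576.3651.


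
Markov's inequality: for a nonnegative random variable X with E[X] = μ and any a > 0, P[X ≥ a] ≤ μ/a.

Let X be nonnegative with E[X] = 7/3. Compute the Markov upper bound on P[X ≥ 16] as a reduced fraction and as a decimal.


μ = E[X] = 7/3, a = 16.
Markov: P[X ≥ 16] ≤ μ/a = (7/3)/16 = 7/48.
Numerically: ≈ 0.146.
(Since a = 16 > μ = 2.333, the bound 7/48 is < 1 and informative.)

P[X ≥ 16] ≤ 7/48 ≈ 0.146.


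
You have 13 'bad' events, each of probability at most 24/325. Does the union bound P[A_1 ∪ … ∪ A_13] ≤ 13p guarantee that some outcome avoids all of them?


Union bound: P[∪_{i=1}^{13} A_i] ≤ Σ_i P[A_i] ≤ 13·p = 13·(24/325) = 24/25.
Numerically: 24/25 ≈ 0.96000.
Is 24/25 < 1? YES.
Since P[∪ A_i] ≤ 24/25 < 1, the complement has P[∩ A_i^c] ≥ 1 − 24/25 = 1/25 > 0, so some outcome avoids every A_i.

13·p = 24/25 ≈ 0.96000; existence CERTIFIED by the union bound.


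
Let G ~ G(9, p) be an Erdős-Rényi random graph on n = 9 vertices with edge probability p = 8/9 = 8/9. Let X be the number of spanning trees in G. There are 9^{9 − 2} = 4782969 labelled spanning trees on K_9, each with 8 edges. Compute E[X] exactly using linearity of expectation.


K_9 has 9^{9 − 2} = 4782969 labelled spanning trees.
For each such spanning tree H, let X_H = 1 if all 8 edges of H are present in G. Then P[X_H = 1] = p^{8} = (8/9)^{8} = 16777216/43046721.
By linearity: E[X] = Σ_H E[X_H] = 4782969 · p^{8} = 4782969 · 16777216/43046721 = 16777216/9.
Numerically: E[X] ≈ 1.86414e+06.

E[X] = 4782969 · (8/9)^{8} = 16777216/9 ≈ 1.86414e+06.


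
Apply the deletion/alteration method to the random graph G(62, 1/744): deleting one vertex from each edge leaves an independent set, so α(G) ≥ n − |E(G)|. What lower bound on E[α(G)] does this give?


E[|E(G)|] = C(62, 2)·p = 1891 · (1/744) = 61/24.
E[α(G)] ≥ n − E[|E(G)|] = 62 − 61/24 = 1427/24.
Numerically: ≈ 59.45833.
(This is only a lower bound; the true E[α(G)] may be larger.)

E[α(G)] ≥ 1427/24 ≈ 59.45833.


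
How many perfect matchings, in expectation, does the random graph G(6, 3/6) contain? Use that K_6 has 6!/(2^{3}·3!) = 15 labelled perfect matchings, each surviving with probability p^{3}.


K_6 has 6!/(2^{3}·3!) = 15 labelled perfect matchings.
For each such perfect matching H, let X_H = 1 if all 3 edges of H are present in G. Then P[X_H = 1] = p^{3} = (1/2)^{3} = 1/8.
By linearity of expectation: E[X] = Σ_H E[X_H] = 15 · p^{3} = 15 · 1/8 = 15/8.
Numerically: E[X] ≈ 1.875.

E[X] = 15 · (1/2)^{3} = 15/8 ≈ 1.875.


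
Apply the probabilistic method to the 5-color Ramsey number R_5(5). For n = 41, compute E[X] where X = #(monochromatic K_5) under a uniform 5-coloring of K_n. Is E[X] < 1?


E[X] = C(41, 5) · 5^{1 − 10} = 749398 · 5^{−9} = 749398/1953125.
As a reduced fraction: E[X] = 749398/1953125 ≈ 0.38369.
Is E[X] < 1? YES.
Since E[X] < 1, there exists a 5-coloring of K_{41} with no monochromatic K_5; hence R_5(5) > 41.

E[X] = 749398/1953125 ≈ 0.38369; E[X] < 1, so R_5(5) > 41.


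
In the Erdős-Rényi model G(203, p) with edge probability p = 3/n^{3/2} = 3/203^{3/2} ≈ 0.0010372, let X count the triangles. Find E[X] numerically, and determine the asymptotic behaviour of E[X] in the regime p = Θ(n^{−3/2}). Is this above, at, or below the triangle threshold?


Number of potential triangles: C(203, 3) = 1373701.
Each occurs with probability p³ ≈ (0.0010372)³ ≈ 1.1159162e-09.
By linearity: E[X] = C(203, 3)·p³ ≈ 1373701 · 1.1159162e-09 ≈ 0.00153.
Since α = 3/2 > 1, p = c/n^{3/2} = o(1/n) is below the triangle threshold p ~ 1/n. Asymptotically E[X] ~ (c³/6)·n^{3(1−α)} = (3³/6)·n^{-1.5} → 0, so by Markov's inequality G has no triangles w.h.p.

E[X] ≈ 0.00153; in regime p = Θ(1/n^{3/2}) E[X] tends to 0 (below the triangle threshold p ~ 1/n).


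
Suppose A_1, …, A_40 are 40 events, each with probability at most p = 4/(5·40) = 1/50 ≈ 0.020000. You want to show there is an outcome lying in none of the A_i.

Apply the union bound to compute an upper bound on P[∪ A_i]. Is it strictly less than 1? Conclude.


Union bound: P[∪_{i=1}^{40} A_i] ≤ Σ_i P[A_i] ≤ 40·p = 40·(1/50) = 4/5.
Numerically: 4/5 ≈ 0.800000.
Is 4/5 < 1? YES.
Since P[∪ A_i] ≤ 4/5 < 1, the complement has P[∩ A_i^c] ≥ 1 − 4/5 = 1/5 > 0, so some outcome avoids every A_i.

40·p = 4/5 ≈ 0.800000; existence CERTIFIED by the union bound.


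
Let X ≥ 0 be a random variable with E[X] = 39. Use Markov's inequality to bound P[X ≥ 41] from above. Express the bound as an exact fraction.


μ = E[X] = 39, a = 41.
Markov: P[X ≥ 41] ≤ μ/a = (39)/41 = 39/41.
Numerically: ≈ 0.951.
(Since a = 41 > μ = 39.000, the bound 39/41 is < 1 and informative.)

P[X ≥ 41] ≤ 39/41 ≈ 0.951.


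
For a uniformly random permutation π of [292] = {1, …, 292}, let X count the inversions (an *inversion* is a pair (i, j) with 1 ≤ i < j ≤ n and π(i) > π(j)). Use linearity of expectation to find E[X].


Write X = Σ X_I over the C(292, 2) = 42486 pairs i < j, with X_I the indicator of one inversion.
There are 42486 indicators.
For each fixed pair i < j, the values π(i) and π(j) are two distinct elements of {1, …, 292} in uniformly random order; by symmetry P[π(i) > π(j)] = 1/2.
By linearity: E[X] = 42486 · (1/2) = C(292, 2) · (1/2) = 42486/2 = 21243 ≈ 21243.000000.

E[X] = 21243 = 21243.000000.


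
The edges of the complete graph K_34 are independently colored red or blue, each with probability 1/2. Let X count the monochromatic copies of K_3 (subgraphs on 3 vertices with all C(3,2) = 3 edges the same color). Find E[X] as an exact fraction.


Let X = Σ_S X_S over the C(34, 3) = 5984 subsets S of size 3, where X_S = 1 if the K_3 on S is monochromatic.
For a fixed S, the K_3 on S has C(3, 2) = 3 edges. P[all 3 edges red] = (1/2)^3, and likewise for blue, so P[monochromatic] = 2·(1/2)^3 = 2^{1 − 3} = 1/4.
By linearity of expectation: E[X] = C(34, 3) · 2^{1 − 3} = 5984 · 1/4 = 1496.
Numerically: E[X] ≈ 1496.000000.

E[X] = C(34,3)·2^(1−C(3,2)) = 1496 ≈ 1496.000000.


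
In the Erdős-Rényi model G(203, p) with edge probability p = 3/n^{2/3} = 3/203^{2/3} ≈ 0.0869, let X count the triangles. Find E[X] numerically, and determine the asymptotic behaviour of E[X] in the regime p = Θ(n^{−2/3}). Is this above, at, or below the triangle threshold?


Number of potential triangles: C(203, 3) = 1373701.
Each occurs with probability p³ ≈ (0.0869)³ ≈ 6.55197e-04.
By linearity: E[X] = C(203, 3)·p³ ≈ 1373701 · 6.55197e-04 ≈ 900.044.
Since α = 2/3 < 1, p = c/n^{2/3} ≫ 1/n is above the triangle threshold p ~ 1/n. Asymptotically E[X] ~ (c³/6)·n^{3(1−α)} = (3³/6)·n^{1} → ∞; triangles are abundant w.h.p.

E[X] ≈ 900.044; in regime p = Θ(1/n^{2/3}) E[X] diverges (above the triangle threshold p ~ 1/n).


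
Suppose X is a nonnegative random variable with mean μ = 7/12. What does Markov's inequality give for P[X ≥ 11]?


μ = E[X] = 7/12, a = 11.
Markov: P[X ≥ 11] ≤ μ/a = (7/12)/11 = 7/132.
Numerically: ≈ 0.05303.
(Since a = 11 > μ = 0.58333, the bound 7/132 is < 1 and informative.)

P[X ≥ 11] ≤ 7/132 ≈ 0.05303.


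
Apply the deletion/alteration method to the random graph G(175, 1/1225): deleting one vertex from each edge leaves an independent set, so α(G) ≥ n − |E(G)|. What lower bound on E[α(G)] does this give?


E[|E(G)|] = C(175, 2)·p = 15225 · (1/1225) = 87/7.
E[α(G)] ≥ n − E[|E(G)|] = 175 − 87/7 = 1138/7.
Numerically: ≈ 162.571.
(This is only a lower bound; the true E[α(G)] may be larger.)

E[α(G)] ≥ 1138/7 ≈ 162.571.


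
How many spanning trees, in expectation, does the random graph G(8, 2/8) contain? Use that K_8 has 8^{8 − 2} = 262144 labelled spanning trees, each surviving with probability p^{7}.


K_8 has 8^{8 − 2} = 262144 labelled spanning trees.
For each such spanning tree H, let X_H = 1 if all 7 edges of H are present in G. Then P[X_H = 1] = p^{7} = (1/4)^{7} = 1/16384.
By linearity of expectation: E[X] = Σ_H E[X_H] = 262144 · p^{7} = 262144 · 1/16384 = 16.
Numerically: E[X] ≈ 16.

E[X] = 262144 · (1/4)^{7} = 16 ≈ 16.


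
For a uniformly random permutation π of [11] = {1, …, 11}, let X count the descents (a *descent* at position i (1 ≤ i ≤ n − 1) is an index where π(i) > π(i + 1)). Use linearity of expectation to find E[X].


Write X = Σ X_I over i = 1, …, 10, with X_I the indicator of one descent.
There are 10 indicators.
For each fixed i, the pair (π(i), π(i+1)) is a uniformly random ordered pair of distinct values from {1, …, 11}; by symmetry P[π(i) > π(i+1)] = 1/2.
By linearity: E[X] = 10 · (1/2) = (11 − 1) · (1/2) = 5 ≈ 5.0000.

E[X] = 5 = 5.0000.


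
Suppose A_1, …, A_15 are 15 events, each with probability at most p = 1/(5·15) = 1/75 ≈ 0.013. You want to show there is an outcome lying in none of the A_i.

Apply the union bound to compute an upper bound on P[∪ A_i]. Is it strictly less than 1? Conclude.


Union bound: P[∪_{i=1}^{15} A_i] ≤ Σ_i P[A_i] ≤ 15·p = 15·(1/75) = 1/5.
Numerically: 1/5 ≈ 0.200.
Is 1/5 < 1? YES.
Since P[∪ A_i] ≤ 1/5 < 1, the complement has P[∩ A_i^c] ≥ 1 − 1/5 = 4/5 > 0, so some outcome avoids every A_i.

15·p = 1/5 ≈ 0.200; existence CERTIFIED by the union bound.


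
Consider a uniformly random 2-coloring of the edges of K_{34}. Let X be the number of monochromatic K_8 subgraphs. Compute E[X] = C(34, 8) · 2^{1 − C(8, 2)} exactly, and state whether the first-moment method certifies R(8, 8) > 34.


E[X] = C(34, 8) · 2^{1 − 28} = 18156204 · 2^{−27} = 18156204/134217728.
As a reduced fraction: E[X] = 4539051/33554432 ≈ 0.1352743.
Is E[X] < 1? YES.
Since E[X] < 1, there exists a 2-coloring of K_{34} with no monochromatic K_8; hence R(8, 8) > 34.

E[X] = 4539051/33554432 ≈ 0.1352743; E[X] < 1, so R(8, 8) > 34.


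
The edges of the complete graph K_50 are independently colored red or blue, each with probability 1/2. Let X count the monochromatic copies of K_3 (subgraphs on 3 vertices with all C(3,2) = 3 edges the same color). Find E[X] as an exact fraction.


Let X = Σ_S X_S over the C(50, 3) = 19600 subsets S of size 3, where X_S = 1 if the K_3 on S is monochromatic.
For a fixed S, the K_3 on S has C(3, 2) = 3 edges. P[all 3 edges red] = (1/2)^3, and likewise for blue, so P[monochromatic] = 2·(1/2)^3 = 2^{1 − 3} = 1/4.
By linearity: E[X] = C(50, 3) · 2^{1 − 3} = 19600 · 1/4 = 4900.
Numerically: E[X] ≈ 4900.000000.

E[X] = C(50,3)·2^(1−C(3,2)) = 4900 ≈ 4900.000000.


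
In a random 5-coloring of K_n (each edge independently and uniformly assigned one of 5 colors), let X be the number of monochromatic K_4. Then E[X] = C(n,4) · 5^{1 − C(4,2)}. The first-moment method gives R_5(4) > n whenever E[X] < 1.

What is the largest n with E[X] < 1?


We need C(n, 4) · 5^{1 − 6} < 1, i.e. C(n, 4) < 5^{6 − 1} = 3125.
Check values of n near the boundary:
  n = 15: C(15, 4) = 1365; 1365 < 3125? YES
  n = 16: C(16, 4) = 1820; 1820 < 3125? YES
  n = 17: C(17, 4) = 2380; 2380 < 3125? YES
  n = 18: C(18, 4) = 3060; 3060 < 3125? YES
  n = 19: C(19, 4) = 3876; 3876 < 3125? NO
The largest n with C(n, 4) < 3125 is n = 18 (where E[X] = 612/625 ≈ 0.9792000). Hence R_5(4) > 18, i.e. R_5(4) ≥ 19.

Largest n = 18; hence R_5(4) > 18.


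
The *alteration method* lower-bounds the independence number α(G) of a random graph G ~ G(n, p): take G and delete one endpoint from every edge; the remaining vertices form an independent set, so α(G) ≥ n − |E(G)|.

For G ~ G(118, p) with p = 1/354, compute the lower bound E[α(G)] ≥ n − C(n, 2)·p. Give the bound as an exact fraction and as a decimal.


E[|E(G)|] = C(118, 2)·p = 6903 · (1/354) = 39/2.
E[α(G)] ≥ n − E[|E(G)|] = 118 − 39/2 = 197/2.
Numerically: ≈ 98.500000.
(This is only a lower bound; the true E[α(G)] may be larger.)

E[α(G)] ≥ 197/2 ≈ 98.500000.


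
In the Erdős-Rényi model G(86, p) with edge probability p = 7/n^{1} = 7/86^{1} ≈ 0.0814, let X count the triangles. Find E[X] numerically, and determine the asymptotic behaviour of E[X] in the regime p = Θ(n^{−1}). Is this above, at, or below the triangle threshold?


Number of potential triangles: C(86, 3) = 102340.
Each occurs with probability p³ ≈ (0.0814)³ ≈ 5.392607e-04.
By linearity: E[X] = C(86, 3)·p³ ≈ 102340 · 5.392607e-04 ≈ 55.1879.
Here α = 1, so p = 7/n is exactly at the triangle threshold p ~ 1/n. Asymptotically E[X] → c³/6 = 7³/6 = 343/6 ≈ 57.1667, a bounded constant. In this regime the triangle count is asymptotically Poisson(c³/6).

E[X] ≈ 55.1879; in regime p = Θ(1/n^{1}) E[X] stays bounded (at the triangle threshold p ~ 1/n).


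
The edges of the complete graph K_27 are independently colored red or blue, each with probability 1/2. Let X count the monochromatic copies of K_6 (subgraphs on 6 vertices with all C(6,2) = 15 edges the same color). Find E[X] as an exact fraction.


Let X = Σ_S X_S over the C(27, 6) = 296010 subsets S of size 6, where X_S = 1 if the K_6 on S is monochromatic.
For a fixed S, the K_6 on S has C(6, 2) = 15 edges. P[all 15 edges red] = (1/2)^15, and likewise for blue, so P[monochromatic] = 2·(1/2)^15 = 2^{1 − 15} = 1/16384.
By linearity: E[X] = C(27, 6) · 2^{1 − 15} = 296010 · 1/16384 = 148005/8192.
Numerically: E[X] ≈ 18.067.

E[X] = C(27,6)·2^(1−C(6,2)) = 148005/8192 ≈ 18.067.


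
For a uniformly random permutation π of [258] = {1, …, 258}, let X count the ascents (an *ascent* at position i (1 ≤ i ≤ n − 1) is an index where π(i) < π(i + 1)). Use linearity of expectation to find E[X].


Write X = Σ X_I over i = 1, …, 257, with X_I the indicator of one ascent.
There are 257 indicators.
For each fixed i, the pair (π(i), π(i+1)) is a uniformly random ordered pair of distinct values from {1, …, 258}; by symmetry P[π(i) < π(i+1)] = 1/2.
By linearity: E[X] = 257 · (1/2) = (258 − 1) · (1/2) = 257/2 ≈ 128.50000.

E[X] = 257/2 = 128.50000.


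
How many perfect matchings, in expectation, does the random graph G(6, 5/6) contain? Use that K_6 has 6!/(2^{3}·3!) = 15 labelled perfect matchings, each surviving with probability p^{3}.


K_6 has 6!/(2^{3}·3!) = 15 labelled perfect matchings.
For each such perfect matching H, let X_H = 1 if all 3 edges of H are present in G. Then P[X_H = 1] = p^{3} = (5/6)^{3} = 125/216.
Summing the indicators: E[X] = Σ_H E[X_H] = 15 · p^{3} = 15 · 125/216 = 625/72.
Numerically: E[X] ≈ 8.681.

E[X] = 15 · (5/6)^{3} = 625/72 ≈ 8.681.
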